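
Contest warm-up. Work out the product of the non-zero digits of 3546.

360

3×5×4×6 = 360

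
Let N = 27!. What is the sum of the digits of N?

27! = 10888869450418352160768000000
Sum of its 29 digits: 108.

108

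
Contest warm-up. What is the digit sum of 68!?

68! = 2480035542436830599600990418569171581047399201355367672371710738018221445712183296000000000000000
Sum of its 97 digits: 342.

342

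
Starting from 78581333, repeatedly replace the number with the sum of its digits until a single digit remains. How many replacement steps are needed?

3

78581333 → 38 → 11 → 2 (3 steps)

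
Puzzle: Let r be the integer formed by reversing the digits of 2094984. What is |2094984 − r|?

2799918

Reverse of 2094984 is 4894902.
|2094984 − 4894902| = 2799918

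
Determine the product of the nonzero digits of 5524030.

600

5×5×2×4×3 = 600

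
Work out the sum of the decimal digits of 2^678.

2^678 = 1254114127528279663858649702758819738757691336351197686075754380957778013777036862877289423055073845679040662969631723812346323072954131093770936672842951023567968290121184491680065097304421119039367020544
Sum of its 205 digits: 928.

928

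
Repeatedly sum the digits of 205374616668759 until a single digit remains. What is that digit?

2+0+5+3+7+4+6+1+6+6+6+8+7+5+9 = 75
7+5 = 12
1+2 = 3
(Equivalently, 205374616668759 mod 9 = 3.)

3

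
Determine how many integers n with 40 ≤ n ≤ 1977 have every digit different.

1198

The integers in [40, 1977] that have every digit different: 40, 41, 42, 43, 45, 46, …, 1975, 1976.
1198 qualify.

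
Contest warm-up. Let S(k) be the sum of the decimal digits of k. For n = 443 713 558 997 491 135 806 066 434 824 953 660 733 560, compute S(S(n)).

First digit sum: 192.
1+9+2 = 12.

12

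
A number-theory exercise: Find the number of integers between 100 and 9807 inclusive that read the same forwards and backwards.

The integers in [100, 9807] that read the same forwards and backwards: 101, 111, 121, 131, 141, 151, …, 9669, 9779.
178 qualify.

178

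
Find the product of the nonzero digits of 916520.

540

9×1×6×5×2 = 540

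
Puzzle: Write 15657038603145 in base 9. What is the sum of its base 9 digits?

57

15657038603145 in base 9 is 61383487350630.
Digit sum: 6+1+3+8+3+4+8+7+3+5+0+6+3+0 = 57.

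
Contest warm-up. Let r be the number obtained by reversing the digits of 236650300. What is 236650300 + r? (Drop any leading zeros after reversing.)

239706932

Reverse of 236650300 is 3056632.
236650300 + 3056632 = 239706932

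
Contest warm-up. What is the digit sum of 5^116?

322

5^116 = 1203706215242022408159986214115579574086313530134617622024961747229099273681640625
Sum of its 82 digits: 322.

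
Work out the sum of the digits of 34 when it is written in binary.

34 in base 2 is 100010.
Digit sum: 1+0+0+0+1+0 = 2.

2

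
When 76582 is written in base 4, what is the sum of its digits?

13

76582 in base 4 is 102230212.
Digit sum: 1+0+2+2+3+0+2+1+2 = 13.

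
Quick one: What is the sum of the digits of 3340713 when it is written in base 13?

57

3340713 in base 13 is 8CC76C.
Digit sum: 8+12+12+7+6+12 = 57.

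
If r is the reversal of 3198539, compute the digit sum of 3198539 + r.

31

Reversal of 3198539 is 9358913; 3198539 + 9358913 = 12557452.
Digit sum of 12557452: 1+2+5+5+7+4+5+2 = 31.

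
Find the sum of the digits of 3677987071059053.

77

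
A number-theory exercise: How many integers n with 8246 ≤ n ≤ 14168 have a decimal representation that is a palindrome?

59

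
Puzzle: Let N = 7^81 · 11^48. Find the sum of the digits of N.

559

7^81 · 11^48 = 27528980537394968122829229192408835288534090819863174293006096437397627780884912743871435511475585272491753313502480967
Sum of its 119 digits: 559.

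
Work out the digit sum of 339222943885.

58

3+3+9+2+2+2+9+4+3+8+8+5 = 58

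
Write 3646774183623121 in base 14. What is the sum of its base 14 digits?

83

3646774183623121 in base 14 is 48476B52B8B105.
Digit sum: 4+8+4+7+6+11+5+2+11+8+11+1+0+5 = 83.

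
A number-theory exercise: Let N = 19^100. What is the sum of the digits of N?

19^100 = 75051624198251984443456989853061891539043939434909537798332873934101480896578056472849915762891214746171016655874432115640378001
Sum of its 128 digits: 595.

595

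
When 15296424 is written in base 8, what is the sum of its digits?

15296424 in base 8 is 72263650.
Digit sum: 7+2+2+6+3+6+5+0 = 31.

31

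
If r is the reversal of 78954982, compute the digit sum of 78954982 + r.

41

Reversal of 78954982 is 28945987; 78954982 + 28945987 = 107900969.
Digit sum of 107900969: 1+0+7+9+0+0+9+6+9 = 41.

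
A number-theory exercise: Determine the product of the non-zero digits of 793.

7×9×3 = 189

189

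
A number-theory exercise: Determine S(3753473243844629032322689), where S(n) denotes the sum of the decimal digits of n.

3+7+5+3+4+7+3+2+4+3+8+4+4+6+2+9+0+3+2+3+2+2+6+8+9 = 109

109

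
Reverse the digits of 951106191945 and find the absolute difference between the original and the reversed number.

Reverse of 951106191945 is 549191601159.
|951106191945 − 549191601159| = 401914590786

401914590786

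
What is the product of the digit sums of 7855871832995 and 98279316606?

4389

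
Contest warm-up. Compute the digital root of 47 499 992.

8

4+7+4+9+9+9+9+2 = 53
5+3 = 8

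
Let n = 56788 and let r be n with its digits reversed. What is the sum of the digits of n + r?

23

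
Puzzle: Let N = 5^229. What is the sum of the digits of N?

5^229 = 11591269220898191830411672692336373479273639933618096882665747059117441687798841746866600258510026367301059122300003621959529898077789766830392181873321533203125
Sum of its 161 digits: 716.

716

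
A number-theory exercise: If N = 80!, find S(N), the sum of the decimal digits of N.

450

80! = 71569457046263802294811533723186532165584657342365752577109445058227039255480148842668944867280814080000000000000000000
Sum of its 119 digits: 450.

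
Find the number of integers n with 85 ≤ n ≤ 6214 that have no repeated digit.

3303

The integers in [85, 6214] that have no repeated digit: 85, 86, 87, 89, 90, 91, …, 6213, 6214.
3303 qualify.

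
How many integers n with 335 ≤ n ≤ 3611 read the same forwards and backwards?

The integers in [335, 3611] that read the same forwards and backwards: 343, 353, 363, 373, 383, 393, …, 3443, 3553.
92 qualify.

92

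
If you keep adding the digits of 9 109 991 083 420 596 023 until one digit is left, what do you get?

8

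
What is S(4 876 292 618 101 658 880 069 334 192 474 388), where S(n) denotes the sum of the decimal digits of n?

161

4+8+7+6+2+9+2+6+1+8+1+0+1+6+5+8+8+8+0+0+6+9+3+3+4+1+9+2+4+7+4+3+8+8 = 161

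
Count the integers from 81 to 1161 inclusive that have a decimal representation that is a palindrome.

The integers in [81, 1161] that have a decimal representation that is a palindrome: 88, 99, 101, 111, 121, 131, …, 1001, 1111.
94 qualify.

94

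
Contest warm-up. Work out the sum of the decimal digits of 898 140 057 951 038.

68

8+9+8+1+4+0+0+5+7+9+5+1+0+3+8 = 68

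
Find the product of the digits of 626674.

6×2×6×6×7×4 = 12096

12096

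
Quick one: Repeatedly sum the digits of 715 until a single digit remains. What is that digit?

4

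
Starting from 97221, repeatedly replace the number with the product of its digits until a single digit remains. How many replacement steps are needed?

3

97221 → 252 → 20 → 0 (3 steps)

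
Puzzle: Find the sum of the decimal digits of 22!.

72

22! = 1124000727777607680000
Sum of its 22 digits: 72.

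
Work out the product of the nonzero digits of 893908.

8×9×3×9×8 = 15552

15552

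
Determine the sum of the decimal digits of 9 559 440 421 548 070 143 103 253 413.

97

9+5+5+9+4+4+0+4+2+1+5+4+8+0+7+0+1+4+3+1+0+3+2+5+3+4+1+3 = 97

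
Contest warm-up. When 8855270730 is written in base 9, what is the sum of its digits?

8855270730 in base 9 is 24763670700.
Digit sum: 2+4+7+6+3+6+7+0+7+0+0 = 42.

42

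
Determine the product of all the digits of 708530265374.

0

7×0×8×5×3×0×2×6×5×3×7×4 = 0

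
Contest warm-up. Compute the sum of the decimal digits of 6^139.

6^139 = 1455538855293683909943468057541273219249493462007805563681546219025502238736664135695356383311470317688324096
Sum of its 109 digits: 486.

486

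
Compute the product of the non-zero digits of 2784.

2×7×8×4 = 448

448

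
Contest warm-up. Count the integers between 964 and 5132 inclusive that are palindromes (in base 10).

The integers in [964, 5132] that are palindromes (in base 10): 969, 979, 989, 999, 1001, 1111, …, 5005, 5115.
46 qualify.

46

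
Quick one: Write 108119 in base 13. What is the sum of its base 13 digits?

108119 in base 13 is 3A29B.
Digit sum: 3+10+2+9+11 = 35.

35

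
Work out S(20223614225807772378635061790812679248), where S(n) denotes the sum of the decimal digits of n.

162

2+0+2+2+3+6+1+4+2+2+5+8+0+7+7+7+2+3+7+8+6+3+5+0+6+1+7+9+0+8+1+2+6+7+9+2+4+8 = 162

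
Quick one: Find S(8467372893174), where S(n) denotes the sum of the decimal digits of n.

8+4+6+7+3+7+2+8+9+3+1+7+4 = 69

69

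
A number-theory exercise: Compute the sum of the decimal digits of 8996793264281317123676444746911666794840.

8+9+9+6+7+9+3+2+6+4+2+8+1+3+1+7+1+2+3+6+7+6+4+4+4+7+4+6+9+1+1+6+6+6+7+9+4+8+4+0 = 200

200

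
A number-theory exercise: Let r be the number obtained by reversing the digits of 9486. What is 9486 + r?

Reverse of 9486 is 6849.
9486 + 6849 = 16335

16335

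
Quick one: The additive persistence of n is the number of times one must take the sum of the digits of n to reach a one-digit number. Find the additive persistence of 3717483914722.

3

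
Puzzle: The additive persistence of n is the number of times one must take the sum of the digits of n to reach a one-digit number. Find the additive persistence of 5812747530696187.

5812747530696187 → 79 → 16 → 7 (3 steps)

3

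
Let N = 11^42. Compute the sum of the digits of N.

190

11^42 = 54763699237492901685126120802225273763666521
Sum of its 44 digits: 190.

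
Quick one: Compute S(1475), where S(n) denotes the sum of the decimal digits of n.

1+4+7+5 = 17

17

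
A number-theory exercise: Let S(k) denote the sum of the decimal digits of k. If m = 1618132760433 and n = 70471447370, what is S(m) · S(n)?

S(1618132760433) = 1+6+1+8+1+3+2+7+6+0+4+3+3 = 45.
S(70471447370) = 7+0+4+7+1+4+4+7+3+7+0 = 44.
45 · 44 = 1980.

1980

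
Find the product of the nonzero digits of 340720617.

3×4×7×2×6×1×7 = 7056

7056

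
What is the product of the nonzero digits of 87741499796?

8×7×7×4×1×4×9×9×7×9×6 = 192036096

192036096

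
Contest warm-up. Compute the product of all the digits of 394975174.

952560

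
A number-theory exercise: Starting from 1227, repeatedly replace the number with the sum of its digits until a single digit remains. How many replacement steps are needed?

2

1227 → 12 → 3 (2 steps)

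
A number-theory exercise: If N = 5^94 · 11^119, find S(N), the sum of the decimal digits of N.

866

5^94 · 11^119 = 4255101669808320087624766037781039175044720332753380634658481464087855006403670247060652744087769611580859451132629753107566075310468889448886964442346492187851936250808648765087127685546875
Sum of its 190 digits: 866.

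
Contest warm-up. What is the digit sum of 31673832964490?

65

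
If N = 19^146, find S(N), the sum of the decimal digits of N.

838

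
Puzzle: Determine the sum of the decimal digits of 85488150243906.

63

8+5+4+8+8+1+5+0+2+4+3+9+0+6 = 63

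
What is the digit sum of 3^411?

3^411 = 12497860988609661989985908316862121345365733750056434625445348577851150669206262037035552996595971474714675341257307323719491012053294506516167719275867557176732080664248168201101750312783687113147
Sum of its 197 digits: 873.

873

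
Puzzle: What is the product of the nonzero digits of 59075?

1575

5×9×7×5 = 1575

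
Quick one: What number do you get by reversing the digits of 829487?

Reversing 829487 gives 784928.

784928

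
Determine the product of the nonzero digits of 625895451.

432000

6×2×5×8×9×5×4×5×1 = 432000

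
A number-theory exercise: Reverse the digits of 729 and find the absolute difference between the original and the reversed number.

198

Reverse of 729 is 927.
|729 − 927| = 198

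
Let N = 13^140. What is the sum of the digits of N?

13^140 = 895507696878311375258773594711314355180644008268394271442558248659275669702466348081962744321047874487716991281983627910014921078751006257322565182970311601
Sum of its 156 digits: 700.

700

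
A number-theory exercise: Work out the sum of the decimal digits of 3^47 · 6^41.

3^47 · 6^41 = 2132554984426165710430229380101084451190732500733263872
Sum of its 55 digits: 198.

198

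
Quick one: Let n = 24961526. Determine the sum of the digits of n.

35

2+4+9+6+1+5+2+6 = 35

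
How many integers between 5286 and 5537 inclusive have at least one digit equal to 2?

The integers in [5286, 5537] that have at least one digit equal to 2: 5286, 5287, 5288, 5289, 5290, 5291, …, 5529, 5532.
65 qualify.

65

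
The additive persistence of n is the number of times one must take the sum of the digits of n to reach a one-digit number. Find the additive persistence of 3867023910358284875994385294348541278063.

3

3867023910358284875994385294348541278063 → 193 → 13 → 4 (3 steps)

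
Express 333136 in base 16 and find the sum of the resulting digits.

333136 in base 16 is 51550.
Digit sum: 5+1+5+5+0 = 16.

16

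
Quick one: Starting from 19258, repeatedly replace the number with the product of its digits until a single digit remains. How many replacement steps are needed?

19258 → 720 → 0 (2 steps)

2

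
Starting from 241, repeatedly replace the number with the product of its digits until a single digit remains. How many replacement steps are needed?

1

241 → 8 (1 step)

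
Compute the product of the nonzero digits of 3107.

21

3×1×7 = 21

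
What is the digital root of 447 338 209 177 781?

8

4+4+7+3+3+8+2+0+9+1+7+7+7+8+1 = 71
7+1 = 8
(Equivalently, 447 338 209 177 781 mod 9 = 8.)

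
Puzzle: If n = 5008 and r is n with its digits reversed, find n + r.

13013

Reverse of 5008 is 8005.
5008 + 8005 = 13013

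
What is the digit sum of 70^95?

364

70^95 = 19244817692775379254742950967455327011704665906495063967001221701622487413797394300000000000000000000000000000000000000000000000000000000000000000000000000000000000000000000000
Sum of its 176 digits: 364.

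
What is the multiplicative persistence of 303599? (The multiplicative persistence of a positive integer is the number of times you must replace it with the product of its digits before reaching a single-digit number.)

1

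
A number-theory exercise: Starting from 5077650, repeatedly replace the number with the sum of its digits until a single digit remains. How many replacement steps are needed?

2

5077650 → 30 → 3 (2 steps)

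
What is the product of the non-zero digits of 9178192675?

9×1×7×8×1×9×2×6×7×5 = 1905120

1905120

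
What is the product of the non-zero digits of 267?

84

2×6×7 = 84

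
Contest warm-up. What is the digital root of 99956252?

9+9+9+5+6+2+5+2 = 47
4+7 = 11
1+1 = 2

2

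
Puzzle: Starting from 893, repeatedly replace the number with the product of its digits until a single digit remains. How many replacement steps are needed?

893 → 216 → 12 → 2 (3 steps)

3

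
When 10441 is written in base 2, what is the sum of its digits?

10441 in base 2 is 10100011001001.
Digit sum: 1+0+1+0+0+0+1+1+0+0+1+0+0+1 = 6.

6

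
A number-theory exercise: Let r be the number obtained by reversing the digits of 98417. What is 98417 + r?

169906

Reverse of 98417 is 71489.
98417 + 71489 = 169906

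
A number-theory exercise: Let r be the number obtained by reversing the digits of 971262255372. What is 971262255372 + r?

1244814517551

Reverse of 971262255372 is 273552262179.
971262255372 + 273552262179 = 1244814517551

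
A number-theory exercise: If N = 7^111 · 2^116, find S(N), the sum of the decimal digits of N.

625

7^111 · 2^116 = 531327064785521632767264977297729344573480915256886980734923934681987876167413629520248178960252420797996186975184061218840117248
Sum of its 129 digits: 625.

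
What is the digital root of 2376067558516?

7

2+3+7+6+0+6+7+5+5+8+5+1+6 = 61
6+1 = 7
(Equivalently, 2376067558516 mod 9 = 7.)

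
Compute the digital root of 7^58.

The digital root of n equals n mod 9 (or 9 when 9 | n), so we need 7^58 mod 9.
7^58 ≡ 7 (mod 9), so the digital root is 7.

7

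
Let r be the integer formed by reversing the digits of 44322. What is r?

22344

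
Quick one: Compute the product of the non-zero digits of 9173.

189

9×1×7×3 = 189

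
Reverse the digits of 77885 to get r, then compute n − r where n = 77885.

19008

Reverse of 77885 is 58877.
77885 − 58877 = 19008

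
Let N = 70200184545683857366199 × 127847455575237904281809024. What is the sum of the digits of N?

250

70200184545683857366199 × 127847455575237904281809024 = 8974914975077819437106965022951324463819750779776
Sum of its 49 digits: 250.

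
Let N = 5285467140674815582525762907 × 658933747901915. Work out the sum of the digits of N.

205

5285467140674815582525762907 × 658933747901915 = 3482772672417274436509414972456845981266905
Sum of its 43 digits: 205.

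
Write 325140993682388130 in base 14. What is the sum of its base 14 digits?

325140993682388130 in base 14 is 213904C0BD29B0C2.
Digit sum: 2+1+3+9+0+4+12+0+11+13+2+9+11+0+12+2 = 91.

91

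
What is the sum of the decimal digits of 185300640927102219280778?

92

1+8+5+3+0+0+6+4+0+9+2+7+1+0+2+2+1+9+2+8+0+7+7+8 = 92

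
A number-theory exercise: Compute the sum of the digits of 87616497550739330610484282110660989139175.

8+7+6+1+6+4+9+7+5+5+0+7+3+9+3+3+0+6+1+0+4+8+4+2+8+2+1+1+0+6+6+0+9+8+9+1+3+9+1+7+5 = 184

184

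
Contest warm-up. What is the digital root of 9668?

2

9+6+6+8 = 29
2+9 = 11
1+1 = 2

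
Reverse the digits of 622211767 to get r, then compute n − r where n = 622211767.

-144900459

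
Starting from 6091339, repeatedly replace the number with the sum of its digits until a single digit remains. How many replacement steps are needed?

2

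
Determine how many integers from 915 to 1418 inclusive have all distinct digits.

235

The integers in [915, 1418] that have all distinct digits: 915, 916, 917, 918, 920, 921, …, 1408, 1409.
235 qualify.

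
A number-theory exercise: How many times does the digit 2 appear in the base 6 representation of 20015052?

1

20015052 in base 6 is 1552554140.
The digit 2 appears 1 time.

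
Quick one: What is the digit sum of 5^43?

149

5^43 = 1136868377216160297393798828125
Sum of its 31 digits: 149.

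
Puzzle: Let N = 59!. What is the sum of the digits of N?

324

59! = 138683118545689835737939019720389406345902876772687432540821294940160000000000000
Sum of its 81 digits: 324.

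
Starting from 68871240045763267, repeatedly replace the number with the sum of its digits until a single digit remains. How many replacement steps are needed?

68871240045763267 → 76 → 13 → 4 (3 steps)

3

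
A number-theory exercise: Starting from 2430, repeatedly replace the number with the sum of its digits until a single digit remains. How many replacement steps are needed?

1

2430 → 9 (1 step)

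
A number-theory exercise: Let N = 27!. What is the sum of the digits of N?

108

27! = 10888869450418352160768000000
Sum of its 29 digits: 108.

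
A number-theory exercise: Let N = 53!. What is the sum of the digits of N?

279

53! = 4274883284060025564298013753389399649690343788366813724672000000000000
Sum of its 70 digits: 279.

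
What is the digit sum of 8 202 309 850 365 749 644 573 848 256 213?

139

8+2+0+2+3+0+9+8+5+0+3+6+5+7+4+9+6+4+4+5+7+3+8+4+8+2+5+6+2+1+3 = 139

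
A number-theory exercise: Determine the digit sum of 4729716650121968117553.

96

4+7+2+9+7+1+6+6+5+0+1+2+1+9+6+8+1+1+7+5+5+3 = 96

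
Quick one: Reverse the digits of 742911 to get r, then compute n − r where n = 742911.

Reverse of 742911 is 119247.
742911 − 119247 = 623664

623664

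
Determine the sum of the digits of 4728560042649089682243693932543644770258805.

199

4+7+2+8+5+6+0+0+4+2+6+4+9+0+8+9+6+8+2+2+4+3+6+9+3+9+3+2+5+4+3+6+4+4+7+7+0+2+5+8+8+0+5 = 199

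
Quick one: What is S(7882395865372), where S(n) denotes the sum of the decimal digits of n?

73

7+8+8+2+3+9+5+8+6+5+3+7+2 = 73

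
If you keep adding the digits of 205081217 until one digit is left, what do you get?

8

2+0+5+0+8+1+2+1+7 = 26
2+6 = 8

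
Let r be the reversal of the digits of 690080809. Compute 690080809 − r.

Reverse of 690080809 is 908080096.
690080809 − 908080096 = -217999287

-217999287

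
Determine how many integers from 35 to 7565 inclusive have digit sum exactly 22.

The integers in [35, 7565] that have digit sum exactly 22: 499, 589, 598, 679, 688, 697, …, 7555, 7564.
353 qualify.

353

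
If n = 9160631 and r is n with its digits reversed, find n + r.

10521250

Reverse of 9160631 is 1360619.
9160631 + 1360619 = 10521250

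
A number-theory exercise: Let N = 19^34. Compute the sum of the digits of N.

172

19^34 = 30034640110980377619945846078500632729311721
Sum of its 44 digits: 172.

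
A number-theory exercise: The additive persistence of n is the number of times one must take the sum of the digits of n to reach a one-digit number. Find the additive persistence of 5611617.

5611617 → 27 → 9 (2 steps)

2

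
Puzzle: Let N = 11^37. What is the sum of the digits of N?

200

11^37 = 340039485861577398992406882305761986971
Sum of its 39 digits: 200.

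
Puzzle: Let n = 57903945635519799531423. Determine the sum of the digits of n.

5+7+9+0+3+9+4+5+6+3+5+5+1+9+7+9+9+5+3+1+4+2+3 = 114

114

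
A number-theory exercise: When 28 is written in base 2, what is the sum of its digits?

28 in base 2 is 11100.
Digit sum: 1+1+1+0+0 = 3.

3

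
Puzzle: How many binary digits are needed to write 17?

5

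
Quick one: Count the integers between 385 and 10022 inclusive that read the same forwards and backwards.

The integers in [385, 10022] that read the same forwards and backwards: 393, 404, 414, 424, 434, 444, …, 9999, 10001.
152 qualify.

152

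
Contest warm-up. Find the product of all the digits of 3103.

0

3×1×0×3 = 0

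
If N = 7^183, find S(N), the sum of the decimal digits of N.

604

7^183 = 44971908938350550203690037845046502858910712208821747267590169606165280652717530801503529268103662016668696336336122037734100478204746341255232210040244343
Sum of its 155 digits: 604.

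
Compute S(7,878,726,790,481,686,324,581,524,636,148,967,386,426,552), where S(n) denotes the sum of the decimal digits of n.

219

7+8+7+8+7+2+6+7+9+0+4+8+1+6+8+6+3+2+4+5+8+1+5+2+4+6+3+6+1+4+8+9+6+7+3+8+6+4+2+6+5+5+2 = 219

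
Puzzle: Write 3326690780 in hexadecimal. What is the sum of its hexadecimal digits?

65

3326690780 in base 16 is C64945DC.
Digit sum: 12+6+4+9+4+5+13+12 = 65.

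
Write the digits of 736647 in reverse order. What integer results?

746637

Reversing 736647 gives 746637.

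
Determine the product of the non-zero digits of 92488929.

746496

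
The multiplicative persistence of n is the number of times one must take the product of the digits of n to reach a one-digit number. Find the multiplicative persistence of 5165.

2

5165 → 150 → 0 (2 steps)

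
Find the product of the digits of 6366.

6×3×6×6 = 648

648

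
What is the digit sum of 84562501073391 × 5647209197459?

117

84562501073391 × 5647209197459 = 477542133821790215169713469
Sum of its 27 digits: 117.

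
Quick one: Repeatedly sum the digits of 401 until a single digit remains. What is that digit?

4+0+1 = 5

5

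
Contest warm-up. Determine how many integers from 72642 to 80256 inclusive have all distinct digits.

2186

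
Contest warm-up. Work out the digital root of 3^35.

9

The digital root of n equals n mod 9 (or 9 when 9 | n), so we need 3^35 mod 9.
3^35 ≡ 0 (mod 9), so the digital root is 9.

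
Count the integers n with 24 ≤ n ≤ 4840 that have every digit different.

2649

The integers in [24, 4840] that have every digit different: 24, 25, 26, 27, 28, 29, …, 4837, 4839.
2649 qualify.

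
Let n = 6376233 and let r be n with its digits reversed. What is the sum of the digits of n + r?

42

Reversal of 6376233 is 3326736; 6376233 + 3326736 = 9702969.
Digit sum of 9702969: 9+7+0+2+9+6+9 = 42.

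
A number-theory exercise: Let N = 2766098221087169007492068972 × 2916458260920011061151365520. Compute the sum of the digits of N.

2766098221087169007492068972 × 2916458260920011061151365520 = 8067210007405821191547557265554138346161820207822645440
Sum of its 55 digits: 209.

209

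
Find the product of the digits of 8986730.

8×9×8×6×7×3×0 = 0

0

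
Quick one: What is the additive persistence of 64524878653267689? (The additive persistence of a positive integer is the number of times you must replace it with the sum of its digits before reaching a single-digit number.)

3

64524878653267689 → 96 → 15 → 6 (3 steps)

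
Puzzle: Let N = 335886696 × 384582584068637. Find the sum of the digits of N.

335886696 × 384582584068637 = 129176173501956719153352
Sum of its 24 digits: 99.

99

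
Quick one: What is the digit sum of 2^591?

2^591 = 8104522595470689372094546608771799123071184047348509570304018222052056272290836223436927829974812098219136497287696853871865529444163623648216552410378835326291370709768573288448
Sum of its 178 digits: 809.

809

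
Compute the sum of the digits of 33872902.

34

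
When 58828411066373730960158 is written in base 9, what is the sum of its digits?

58828411066373730960158 in base 9 is 656571114718283502541822.
Digit sum: 6+5+6+5+7+1+1+1+4+7+1+8+2+8+3+5+0+2+5+4+1+8+2+2 = 94.

94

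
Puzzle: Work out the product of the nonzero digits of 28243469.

82944

2×8×2×4×3×4×6×9 = 82944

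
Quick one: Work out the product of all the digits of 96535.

4050

9×6×5×3×5 = 4050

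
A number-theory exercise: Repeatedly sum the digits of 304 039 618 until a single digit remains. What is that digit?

7

3+0+4+0+3+9+6+1+8 = 34
3+4 = 7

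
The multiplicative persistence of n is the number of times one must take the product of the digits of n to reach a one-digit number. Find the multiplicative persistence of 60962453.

1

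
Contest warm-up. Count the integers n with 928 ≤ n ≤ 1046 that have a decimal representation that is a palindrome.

9

The integers in [928, 1046] that have a decimal representation that is a palindrome: 929, 939, 949, 959, 969, 979, 989, 999, 1001.
9 qualify.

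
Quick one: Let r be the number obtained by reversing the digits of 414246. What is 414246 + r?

1056660

Reverse of 414246 is 642414.
414246 + 642414 = 1056660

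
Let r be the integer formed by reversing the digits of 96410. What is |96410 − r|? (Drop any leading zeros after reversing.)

Reverse of 96410 is 1469.
|96410 − 1469| = 94941

94941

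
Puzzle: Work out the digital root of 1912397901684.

1+9+1+2+3+9+7+9+0+1+6+8+4 = 60
6+0 = 6
(Equivalently, 1912397901684 mod 9 = 6.)

6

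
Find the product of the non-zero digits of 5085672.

16800

5×8×5×6×7×2 = 16800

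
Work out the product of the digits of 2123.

2×1×2×3 = 12

12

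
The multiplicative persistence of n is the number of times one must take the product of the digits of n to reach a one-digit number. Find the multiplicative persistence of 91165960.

1

91165960 → 0 (1 step)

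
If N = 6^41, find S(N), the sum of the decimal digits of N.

6^41 = 80204967233062404407033075859456
Sum of its 32 digits: 126.

126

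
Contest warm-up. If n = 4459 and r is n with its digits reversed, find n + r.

14003

Reverse of 4459 is 9544.
4459 + 9544 = 14003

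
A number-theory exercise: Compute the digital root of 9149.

9+1+4+9 = 23
2+3 = 5

5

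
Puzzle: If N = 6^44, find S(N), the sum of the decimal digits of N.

153

6^44 = 17324272922341479351919144385642496
Sum of its 35 digits: 153.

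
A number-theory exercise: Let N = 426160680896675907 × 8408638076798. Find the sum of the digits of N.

426160680896675907 × 8408638076798 = 3583430928221951076787582305786
Sum of its 31 digits: 144.

144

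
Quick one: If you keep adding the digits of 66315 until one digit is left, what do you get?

3

6+6+3+1+5 = 21
2+1 = 3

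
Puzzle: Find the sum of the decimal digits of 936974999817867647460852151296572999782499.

248

9+3+6+9+7+4+9+9+9+8+1+7+8+6+7+6+4+7+4+6+0+8+5+2+1+5+1+2+9+6+5+7+2+9+9+9+7+8+2+4+9+9 = 248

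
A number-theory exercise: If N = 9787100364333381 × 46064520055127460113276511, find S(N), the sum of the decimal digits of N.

153

9787100364333381 × 46064520055127460113276511 = 450838081014380300701542469820774240513691
Sum of its 42 digits: 153.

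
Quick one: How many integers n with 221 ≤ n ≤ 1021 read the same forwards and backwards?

The integers in [221, 1021] that read the same forwards and backwards: 222, 232, 242, 252, 262, 272, …, 999, 1001.
79 qualify.

79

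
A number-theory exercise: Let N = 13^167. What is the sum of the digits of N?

817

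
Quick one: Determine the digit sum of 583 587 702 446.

59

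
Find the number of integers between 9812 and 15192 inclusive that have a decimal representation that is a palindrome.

54

The integers in [9812, 15192] that have a decimal representation that is a palindrome: 9889, 9999, 10001, 10101, 10201, 10301, …, 15051, 15151.
54 qualify.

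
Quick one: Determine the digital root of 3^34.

The digital root of n equals n mod 9 (or 9 when 9 | n), so we need 3^34 mod 9.
3^34 ≡ 0 (mod 9), so the digital root is 9.

9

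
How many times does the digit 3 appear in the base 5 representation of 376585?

376585 in base 5 is 44022320.
The digit 3 appears 1 time.

1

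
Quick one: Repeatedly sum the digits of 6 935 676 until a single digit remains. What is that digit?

6

6+9+3+5+6+7+6 = 42
4+2 = 6
(Equivalently, 6 935 676 mod 9 = 6.)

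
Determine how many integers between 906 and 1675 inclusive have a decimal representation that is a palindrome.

17

The integers in [906, 1675] that have a decimal representation that is a palindrome: 909, 919, 929, 939, 949, 959, …, 1551, 1661.
17 qualify.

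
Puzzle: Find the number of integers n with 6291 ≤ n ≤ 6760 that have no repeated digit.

216

The integers in [6291, 6760] that have no repeated digit: 6291, 6293, 6294, 6295, 6297, 6298, …, 6758, 6759.
216 qualify.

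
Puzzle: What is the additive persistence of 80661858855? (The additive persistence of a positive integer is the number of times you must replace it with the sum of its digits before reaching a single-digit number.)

80661858855 → 60 → 6 (2 steps)

2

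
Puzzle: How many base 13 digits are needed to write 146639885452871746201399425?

24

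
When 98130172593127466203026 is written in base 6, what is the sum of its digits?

98130172593127466203026 in base 6 is 235513350140350154353333552310.
Digit sum: 2+3+5+5+1+3+3+5+0+1+4+0+3+5+0+1+5+4+3+5+3+3+3+3+5+5+2+3+1+0 = 86.

86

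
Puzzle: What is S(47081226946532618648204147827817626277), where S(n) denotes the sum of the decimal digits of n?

173

4+7+0+8+1+2+2+6+9+4+6+5+3+2+6+1+8+6+4+8+2+0+4+1+4+7+8+2+7+8+1+7+6+2+6+2+7+7 = 173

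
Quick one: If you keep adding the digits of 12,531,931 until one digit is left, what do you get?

7

1+2+5+3+1+9+3+1 = 25
2+5 = 7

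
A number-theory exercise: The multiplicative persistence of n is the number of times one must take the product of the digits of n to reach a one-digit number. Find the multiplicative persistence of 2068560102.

2068560102 → 0 (1 step)

1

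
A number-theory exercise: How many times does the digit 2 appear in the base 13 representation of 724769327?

2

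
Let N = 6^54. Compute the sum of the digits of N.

6^54 = 1047532535594334222593508922191671036215296
Sum of its 43 digits: 171.

171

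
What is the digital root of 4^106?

The digital root of n equals n mod 9 (or 9 when 9 | n), so we need 4^106 mod 9.
4^106 ≡ 4 (mod 9), so the digital root is 4.

4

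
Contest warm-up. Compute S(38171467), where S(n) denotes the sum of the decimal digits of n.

3+8+1+7+1+4+6+7 = 37

37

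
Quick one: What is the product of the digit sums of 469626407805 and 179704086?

S(469626407805) = 4+6+9+6+2+6+4+0+7+8+0+5 = 57.
S(179704086) = 1+7+9+7+0+4+0+8+6 = 42.
57 · 42 = 2394.

2394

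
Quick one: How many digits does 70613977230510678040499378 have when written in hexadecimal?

22

70613977230510678040499378 in base 16 is 3A6917604557A7794DD4B2, which has 22 digits.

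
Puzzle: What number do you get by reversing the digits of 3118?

Reversing 3118 gives 8113.

8113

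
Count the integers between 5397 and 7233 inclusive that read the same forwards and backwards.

19

The integers in [5397, 7233] that read the same forwards and backwards: 5445, 5555, 5665, 5775, 5885, 5995, …, 7117, 7227.
19 qualify.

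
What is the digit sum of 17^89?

17^89 = 32355938604243814834953228930022671958573652447416130728419673568773613853135920674790271577278638959930577297
Sum of its 110 digits: 521.

521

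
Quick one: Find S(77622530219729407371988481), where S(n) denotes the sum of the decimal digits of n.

122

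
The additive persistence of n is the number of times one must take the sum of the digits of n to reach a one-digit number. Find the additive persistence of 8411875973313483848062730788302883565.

8411875973313483848062730788302883565 → 176 → 14 → 5 (3 steps)

3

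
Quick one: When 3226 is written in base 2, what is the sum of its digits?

3226 in base 2 is 110010011010.
Digit sum: 1+1+0+0+1+0+0+1+1+0+1+0 = 6.

6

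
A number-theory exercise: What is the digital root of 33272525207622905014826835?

3+3+2+7+2+5+2+5+2+0+7+6+2+2+9+0+5+0+1+4+8+2+6+8+3+5 = 99
9+9 = 18
1+8 = 9

9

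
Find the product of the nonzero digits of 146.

24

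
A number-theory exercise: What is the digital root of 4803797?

4+8+0+3+7+9+7 = 38
3+8 = 11
1+1 = 2

2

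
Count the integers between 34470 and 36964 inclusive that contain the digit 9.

The integers in [34470, 36964] that contain the digit 9: 34479, 34489, 34490, 34491, 34492, 34493, …, 36963, 36964.
695 qualify.

695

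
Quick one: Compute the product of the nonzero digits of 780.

56

7×8 = 56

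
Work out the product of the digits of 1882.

128

1×8×8×2 = 128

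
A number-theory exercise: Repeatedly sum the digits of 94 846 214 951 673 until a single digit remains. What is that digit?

6

9+4+8+4+6+2+1+4+9+5+1+6+7+3 = 69
6+9 = 15
1+5 = 6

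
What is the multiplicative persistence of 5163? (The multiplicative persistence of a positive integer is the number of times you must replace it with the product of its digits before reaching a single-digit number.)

2

5163 → 90 → 0 (2 steps)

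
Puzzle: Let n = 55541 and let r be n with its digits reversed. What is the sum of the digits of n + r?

Reversal of 55541 is 14555; 55541 + 14555 = 70096.
Digit sum of 70096: 7+0+0+9+6 = 22.

22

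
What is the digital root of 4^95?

7

The digital root of n equals n mod 9 (or 9 when 9 | n), so we need 4^95 mod 9.
4^95 ≡ 7 (mod 9), so the digital root is 7.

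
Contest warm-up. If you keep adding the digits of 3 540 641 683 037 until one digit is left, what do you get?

3+5+4+0+6+4+1+6+8+3+0+3+7 = 50
5+0 = 5
(Equivalently, 3 540 641 683 037 mod 9 = 5.)

5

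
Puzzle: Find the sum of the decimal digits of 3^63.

153

3^63 = 1144561273430837494885949696427
Sum of its 31 digits: 153.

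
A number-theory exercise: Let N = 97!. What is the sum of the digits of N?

648

97! = 96192759682482119853328425949563698712343813919172976158104477319333745612481875498805879175589072651261284189679678167647067832320000000000000000000000
Sum of its 152 digits: 648.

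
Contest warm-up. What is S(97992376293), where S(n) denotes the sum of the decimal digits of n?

66

9+7+9+9+2+3+7+6+2+9+3 = 66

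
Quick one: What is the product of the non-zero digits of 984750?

9×8×4×7×5 = 10080

10080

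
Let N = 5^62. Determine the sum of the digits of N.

5^62 = 21684043449710088680149056017398834228515625
Sum of its 44 digits: 187.

187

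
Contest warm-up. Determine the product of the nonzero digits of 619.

54

6×1×9 = 54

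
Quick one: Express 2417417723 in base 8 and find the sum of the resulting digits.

42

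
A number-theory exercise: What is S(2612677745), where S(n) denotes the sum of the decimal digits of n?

47

2+6+1+2+6+7+7+7+4+5 = 47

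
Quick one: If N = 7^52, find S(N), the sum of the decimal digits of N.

7^52 = 88124787089723195184393736687912818113311201
Sum of its 44 digits: 196.

196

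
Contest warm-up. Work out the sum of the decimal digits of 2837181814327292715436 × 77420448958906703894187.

2837181814327292715436 × 77420448958906703894187 = 219655889843264482581305151010530858845570532
Sum of its 45 digits: 192.

192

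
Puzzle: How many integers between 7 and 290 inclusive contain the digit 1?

The integers in [7, 290] that contain the digit 1: 10, 11, 12, 13, 14, 15, …, 271, 281.
136 qualify.

136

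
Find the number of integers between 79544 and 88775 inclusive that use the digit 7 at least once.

3562

The integers in [79544, 88775] that use the digit 7 at least once: 79544, 79545, 79546, 79547, 79548, 79549, …, 88774, 88775.
3562 qualify.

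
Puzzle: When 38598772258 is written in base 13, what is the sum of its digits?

46

38598772258 in base 13 is 3841994017.
Digit sum: 3+8+4+1+9+9+4+0+1+7 = 46.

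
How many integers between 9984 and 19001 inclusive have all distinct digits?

2688

The integers in [9984, 19001] that have all distinct digits: 10234, 10235, 10236, 10237, 10238, 10239, …, 18975, 18976.
2688 qualify.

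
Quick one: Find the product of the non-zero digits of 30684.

3×6×8×4 = 576

576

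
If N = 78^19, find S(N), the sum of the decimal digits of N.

189

78^19 = 890835368059250659753928626357665792
Sum of its 36 digits: 189.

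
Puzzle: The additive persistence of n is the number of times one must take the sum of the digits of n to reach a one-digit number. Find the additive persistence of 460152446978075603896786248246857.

460152446978075603896786248246857 → 167 → 14 → 5 (3 steps)

3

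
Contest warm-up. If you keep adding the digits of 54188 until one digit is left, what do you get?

8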